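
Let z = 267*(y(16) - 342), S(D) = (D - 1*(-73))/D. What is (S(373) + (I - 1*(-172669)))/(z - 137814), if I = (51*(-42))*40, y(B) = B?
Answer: -10815781/27957096 ≈ -0.38687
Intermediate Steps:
S(D) = (73 + D)/D (S(D) = (D + 73)/D = (73 + D)/D)
I = -85680 (I = -2142*40 = -85680)
z = -87042 (z = 267*(16 - 342) = 267*(-326) = -87042)
(S(373) + (I - 1*(-172669)))/(z - 137814) = ((73 + 373)/373 + (-85680 - 1*(-172669)))/(-87042 - 137814) = ((1/373)*446 + (-85680 + 172669))/(-224856) = (446/373 + 86989)*(-1/224856) = (32447343/373)*(-1/224856) = -10815781/27957096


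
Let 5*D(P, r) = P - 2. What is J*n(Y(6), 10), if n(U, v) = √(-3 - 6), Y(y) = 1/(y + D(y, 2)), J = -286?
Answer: -858*I ≈ -858.0*I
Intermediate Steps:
D(P, r) = -⅖ + P/5 (D(P, r) = (P - 2)/5 = (-2 + P)/5 = -⅖ + P/5)
Y(y) = 1/(-⅖ + 6*y/5) (Y(y) = 1/(y + (-⅖ + y/5)) = 1/(-⅖ + 6*y/5))
n(U, v) = 3*I (n(U, v) = √(-9) = 3*I)
J*n(Y(6), 10) = -858*I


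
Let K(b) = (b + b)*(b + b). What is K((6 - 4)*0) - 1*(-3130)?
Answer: 3130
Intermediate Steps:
K(b) = 4*b² (K(b) = (2*b)*(2*b) = 4*b²)
K((6 - 4)*0) - 1*(-3130) = 4*((6 - 4)*0)² - 1*(-3130) = 4*(2*0)² + 3130 = 4*0² + 3130 = 4*0 + 3130 = 0 + 3130 = 3130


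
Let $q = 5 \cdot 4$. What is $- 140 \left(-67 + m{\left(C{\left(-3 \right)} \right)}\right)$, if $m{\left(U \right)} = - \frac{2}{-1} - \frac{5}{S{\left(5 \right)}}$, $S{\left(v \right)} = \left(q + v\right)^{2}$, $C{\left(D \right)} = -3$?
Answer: $\frac{227528}{25} \approx 9101.1$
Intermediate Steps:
$q = 20$
$S{\left(v \right)} = \left(20 + v\right)^{2}$
$m{\left(U \right)} = \frac{249}{125}$ ($m{\left(U \right)} = - \frac{2}{-1} - \frac{5}{\left(20 + 5\right)^{2}} = \left(-2\right) \left(-1\right) - \frac{5}{25^{2}} = 2 - \frac{5}{625} = 2 - \frac{1}{125} = \frac{249}{125}$)
$- 140 \left(-67 + m{\left(C{\left(-3 \right)} \right)}\right) = - 140 \left(-67 + \frac{249}{125}\right) = \left(-140\right) \left(- \frac{8126}{125}\right) = \frac{227528}{25}$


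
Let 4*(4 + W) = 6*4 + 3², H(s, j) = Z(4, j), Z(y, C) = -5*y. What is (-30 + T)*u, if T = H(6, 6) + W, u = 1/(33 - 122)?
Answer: 183/356 ≈ 0.51404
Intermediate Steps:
H(s, j) = -20 (H(s, j) = -5*4 = -20)
W = 17/4 (W = -4 + (6*4 + 3²)/4 = -4 + (24 + 9)/4 = -4 + (¼)*33 = -4 + 33/4 = 17/4 ≈ 4.2500)
u = -1/89 (u = 1/(-89) = -1/89 ≈ -0.011236)
T = -63/4 (T = -20 + 17/4 = -63/4 ≈ -15.750)
(-30 + T)*u = (-30 - 63/4)*(-1/89) = -183/4*(-1/89) = 183/356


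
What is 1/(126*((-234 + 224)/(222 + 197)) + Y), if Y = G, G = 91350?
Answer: 419/38274390 ≈ 1.0947e-5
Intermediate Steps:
Y = 91350
1/(126*((-234 + 224)/(222 + 197)) + Y) = 1/(126*((-234 + 224)/(222 + 197)) + 91350) = 1/(126*(-10/419) + 91350) = 1/(-1260/419 + 91350) = 1/(38274390/419) = 419/38274390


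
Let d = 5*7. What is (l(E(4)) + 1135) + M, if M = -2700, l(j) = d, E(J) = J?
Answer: -1530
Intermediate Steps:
d = 35
l(j) = 35
(l(E(4)) + 1135) + M = (35 + 1135) - 2700 = 1170 - 2700 = -1530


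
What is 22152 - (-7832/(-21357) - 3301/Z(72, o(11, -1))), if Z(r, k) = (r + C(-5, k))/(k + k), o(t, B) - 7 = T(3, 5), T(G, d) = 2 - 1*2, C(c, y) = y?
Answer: 38361294526/1687203 ≈ 22737.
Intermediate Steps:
T(G, d) = 0 (T(G, d) = 2 - 2 = 0)
o(t, B) = 7 (o(t, B) = 7 + 0 = 7)
Z(r, k) = (k + r)/(2*k) (Z(r, k) = (r + k)/(k + k) = (k + r)/((2*k)) = (k + r)*(1/(2*k)) = (k + r)/(2*k))
22152 - (-7832/(-21357) - 3301/Z(72, o(11, -1))) = 22152 - (-7832/(-21357) - 3301*14/(7 + 72)) = 22152 - (-7832*(-1/21357) - 3301/((½)*(⅐)*79)) = 22152 - (7832/21357 - 3301/79/14) = 22152 - (7832/21357 - 3301*14/79) = 22152 - (7832/21357 - 46214/79) = 22152 - 1*(-986373670/1687203) = 22152 + 986373670/1687203 = 38361294526/1687203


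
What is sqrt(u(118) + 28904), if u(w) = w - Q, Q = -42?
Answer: 2*sqrt(7266) ≈ 170.48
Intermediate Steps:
u(w) = 42 + w (u(w) = w - 1*(-42) = w + 42 = 42 + w)
sqrt(u(118) + 28904) = sqrt((42 + 118) + 28904) = sqrt(160 + 28904) = sqrt(29064) = 2*sqrt(7266)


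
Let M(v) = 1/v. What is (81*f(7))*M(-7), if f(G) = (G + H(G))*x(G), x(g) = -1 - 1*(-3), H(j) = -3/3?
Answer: -972/7 ≈ -138.86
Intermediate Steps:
H(j) = -1 (H(j) = -3*1/3 = -1)
x(g) = 2 (x(g) = -1 + 3 = 2)
f(G) = -2 + 2*G (f(G) = (G - 1)*2 = (-1 + G)*2 = -2 + 2*G)
(81*f(7))*M(-7) = (81*(-2 + 2*7))/(-7) = (81*(-2 + 14))*(-1/7) = (81*12)*(-1/7) = 972*(-1/7) = -972/7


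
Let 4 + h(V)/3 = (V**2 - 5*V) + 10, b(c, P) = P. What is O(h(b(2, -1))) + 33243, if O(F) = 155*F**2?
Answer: 234123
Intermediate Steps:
h(V) = 18 - 15*V + 3*V**2 (h(V) = -12 + 3*((V**2 - 5*V) + 10) = -12 + 3*(10 + V**2 - 5*V) = -12 + (30 - 15*V + 3*V**2) = 18 - 15*V + 3*V**2)
O(h(b(2, -1))) + 33243 = 155*(18 - 15*(-1) + 3*(-1)**2)**2 + 33243 = 155*(18 + 15 + 3*1)**2 + 33243 = 155*(18 + 15 + 3)**2 + 33243 = 155*36**2 + 33243 = 155*1296 + 33243 = 200880 + 33243 = 234123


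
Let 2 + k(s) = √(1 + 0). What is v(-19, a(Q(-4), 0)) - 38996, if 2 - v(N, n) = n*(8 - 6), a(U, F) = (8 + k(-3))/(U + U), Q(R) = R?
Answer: -155969/4 ≈ -38992.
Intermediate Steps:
k(s) = -1 (k(s) = -2 + √(1 + 0) = -2 + √1 = -2 + 1 = -1)
a(U, F) = 7/(2*U) (a(U, F) = (8 - 1)/(U + U) = 7/((2*U)) = 7*(1/(2*U)) = 7/(2*U))
v(N, n) = 2 - 2*n (v(N, n) = 2 - n*(8 - 6) = 2 - n*2 = 2 - 2*n)
v(-19, a(Q(-4), 0)) - 38996 = (2 - 7/(-4)) - 38996 = (2 - 7*(-1)/4) - 38996 = (2 - 2*(-7/8)) - 38996 = (2 + 7/4) - 38996 = 15/4 - 38996 = -155969/4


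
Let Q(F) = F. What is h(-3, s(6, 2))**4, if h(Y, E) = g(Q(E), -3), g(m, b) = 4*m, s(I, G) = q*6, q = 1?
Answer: 331776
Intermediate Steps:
s(I, G) = 6 (s(I, G) = 1*6 = 6)
h(Y, E) = 4*E
h(-3, s(6, 2))**4 = (4*6)**4 = 24**4 = 331776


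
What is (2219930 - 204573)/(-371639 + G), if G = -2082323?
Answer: -2015357/2453962 ≈ -0.82127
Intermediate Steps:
(2219930 - 204573)/(-371639 + G) = (2219930 - 204573)/(-371639 - 2082323) = 2015357/(-2453962) = 2015357*(-1/2453962) = -2015357/2453962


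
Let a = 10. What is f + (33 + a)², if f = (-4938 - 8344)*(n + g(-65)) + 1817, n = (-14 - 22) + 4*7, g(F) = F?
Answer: 973252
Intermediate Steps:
n = -8 (n = -36 + 28 = -8)
f = 971403 (f = (-4938 - 8344)*(-8 - 65) + 1817 = -13282*(-73) + 1817 = 969586 + 1817 = 971403)
f + (33 + a)² = 971403 + (33 + 10)² = 971403 + 43² = 971403 + 1849 = 973252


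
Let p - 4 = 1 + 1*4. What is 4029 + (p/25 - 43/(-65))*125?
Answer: 54037/13 ≈ 4156.7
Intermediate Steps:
p = 9 (p = 4 + (1 + 1*4) = 4 + (1 + 4) = 4 + 5 = 9)
4029 + (p/25 - 43/(-65))*125 = 4029 + (9/25 - 43/(-65))*125 = 4029 + (9*(1/25) - 43*(-1/65))*125 = 4029 + (9/25 + 43/65)*125 = 4029 + (332/325)*125 = 4029 + 1660/13 = 54037/13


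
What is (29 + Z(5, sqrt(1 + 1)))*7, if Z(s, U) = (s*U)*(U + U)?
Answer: 343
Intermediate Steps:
Z(s, U) = 2*s*U**2 (Z(s, U) = (U*s)*(2*U) = 2*s*U**2)
(29 + Z(5, sqrt(1 + 1)))*7 = (29 + 2*5*(sqrt(1 + 1))**2)*7 = (29 + 2*5*(sqrt(2))**2)*7 = (29 + 2*5*2)*7 = (29 + 20)*7 = 49*7 = 343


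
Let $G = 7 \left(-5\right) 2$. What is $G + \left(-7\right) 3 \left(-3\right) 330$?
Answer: $20720$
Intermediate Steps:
$G = -70$ ($G = \left(-35\right) 2 = -70$)
$G + \left(-7\right) 3 \left(-3\right) 330 = -70 + \left(-7\right) 3 \left(-3\right) 330 = -70 + \left(-21\right) \left(-3\right) 330 = -70 + 63 \cdot 330 = -70 + 20790 = 20720$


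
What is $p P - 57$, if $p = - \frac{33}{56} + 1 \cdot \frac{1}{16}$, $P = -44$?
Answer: $- \frac{947}{28} \approx -33.821$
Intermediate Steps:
$p = - \frac{59}{112}$ ($p = \left(-33\right) \frac{1}{56} + 1 \cdot \frac{1}{16} = - \frac{33}{56} + \frac{1}{16} = - \frac{59}{112} \approx -0.52679$)
$p P - 57 = \left(- \frac{59}{112}\right) \left(-44\right) - 57 = \frac{649}{28} - 57 = - \frac{947}{28}$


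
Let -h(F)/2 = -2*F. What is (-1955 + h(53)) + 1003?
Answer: -740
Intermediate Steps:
h(F) = 4*F (h(F) = -(-4)*F = 4*F)
(-1955 + h(53)) + 1003 = (-1955 + 4*53) + 1003 = (-1955 + 212) + 1003 = -1743 + 1003 = -740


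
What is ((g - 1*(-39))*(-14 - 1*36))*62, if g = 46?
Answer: -263500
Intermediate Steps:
((g - 1*(-39))*(-14 - 1*36))*62 = ((46 - 1*(-39))*(-14 - 1*36))*62 = ((46 + 39)*(-14 - 36))*62 = (85*(-50))*62 = -4250*62 = -263500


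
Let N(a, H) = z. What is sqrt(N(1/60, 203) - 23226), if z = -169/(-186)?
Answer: I*sqrt(803495262)/186 ≈ 152.4*I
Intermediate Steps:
z = 169/186 (z = -169*(-1/186) = 169/186 ≈ 0.90860)
N(a, H) = 169/186
sqrt(N(1/60, 203) - 23226) = sqrt(169/186 - 23226) = sqrt(-4319867/186) = I*sqrt(803495262)/186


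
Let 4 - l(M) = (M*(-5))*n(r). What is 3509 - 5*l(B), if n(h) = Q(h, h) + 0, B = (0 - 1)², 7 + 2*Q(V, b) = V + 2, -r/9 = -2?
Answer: 6653/2 ≈ 3326.5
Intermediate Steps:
r = 18 (r = -9*(-2) = 18)
Q(V, b) = -5/2 + V/2 (Q(V, b) = -7/2 + (V + 2)/2 = -7/2 + (2 + V)/2 = -7/2 + (1 + V/2) = -5/2 + V/2)
B = 1 (B = (-1)² = 1)
n(h) = -5/2 + h/2 (n(h) = (-5/2 + h/2) + 0 = -5/2 + h/2)
l(M) = 4 + 65*M/2 (l(M) = 4 - M*(-5)*(-5/2 + (½)*18) = 4 - (-5*M)*(-5/2 + 9) = 4 - (-5*M)*13/2 = 4 - (-65)*M/2 = 4 + 65*M/2)
3509 - 5*l(B) = 3509 - 5*(4 + (65/2)*1) = 3509 - 5*(4 + 65/2) = 3509 - 5*73/2 = 3509 - 365/2 = 6653/2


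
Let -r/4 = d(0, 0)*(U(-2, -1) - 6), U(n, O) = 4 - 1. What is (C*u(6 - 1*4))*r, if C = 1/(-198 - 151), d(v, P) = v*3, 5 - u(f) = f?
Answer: 0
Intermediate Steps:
U(n, O) = 3
u(f) = 5 - f
d(v, P) = 3*v
C = -1/349 (C = 1/(-349) = -1/349 ≈ -0.0028653)
r = 0 (r = -4*3*0*(3 - 6) = -0*(-3) = -4*0 = 0)
(C*u(6 - 1*4))*r = -(5 - (6 - 1*4))/349*0 = -(5 - (6 - 4))/349*0 = -(5 - 1*2)/349*0 = -(5 - 2)/349*0 = -1/349*3*0 = -3/349*0 = 0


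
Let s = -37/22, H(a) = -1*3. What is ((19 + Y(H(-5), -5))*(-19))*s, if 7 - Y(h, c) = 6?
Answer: 7030/11 ≈ 639.09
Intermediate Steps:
H(a) = -3
Y(h, c) = 1 (Y(h, c) = 7 - 1*6 = 7 - 6 = 1)
s = -37/22 (s = -37*1/22 = -37/22 ≈ -1.6818)
((19 + Y(H(-5), -5))*(-19))*s = ((19 + 1)*(-19))*(-37/22) = (20*(-19))*(-37/22) = -380*(-37/22) = 7030/11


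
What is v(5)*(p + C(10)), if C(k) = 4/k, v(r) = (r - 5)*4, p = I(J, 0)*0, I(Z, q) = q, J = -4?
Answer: 0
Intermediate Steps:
p = 0 (p = 0*0 = 0)
v(r) = -20 + 4*r (v(r) = (-5 + r)*4 = -20 + 4*r)
v(5)*(p + C(10)) = (-20 + 4*5)*(0 + 4/10) = (-20 + 20)*(0 + 4*(1/10)) = 0*(0 + 2/5) = 0*(2/5) = 0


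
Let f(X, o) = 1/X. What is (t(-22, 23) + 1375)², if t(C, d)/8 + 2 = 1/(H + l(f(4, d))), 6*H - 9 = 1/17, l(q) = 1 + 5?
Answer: 271342019025/146689 ≈ 1.8498e+6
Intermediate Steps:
l(q) = 6
H = 77/51 (H = 3/2 + (⅙)/17 = 3/2 + (⅙)*(1/17) = 3/2 + 1/102 = 77/51 ≈ 1.5098)
t(C, d) = -5720/383 (t(C, d) = -16 + 8/(77/51 + 6) = -16 + 8/(383/51) = -16 + 8*(51/383) = -16 + 408/383 = -5720/383)
(t(-22, 23) + 1375)² = (-5720/383 + 1375)² = (520905/383)² = 271342019025/146689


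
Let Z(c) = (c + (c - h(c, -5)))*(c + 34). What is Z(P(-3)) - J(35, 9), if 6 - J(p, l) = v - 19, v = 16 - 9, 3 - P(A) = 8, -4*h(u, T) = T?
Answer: -1377/4 ≈ -344.25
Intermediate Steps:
h(u, T) = -T/4
P(A) = -5 (P(A) = 3 - 1*8 = 3 - 8 = -5)
Z(c) = (34 + c)*(-5/4 + 2*c) (Z(c) = (c + (c - (-1)*(-5)/4))*(c + 34) = (c + (c - 1*5/4))*(34 + c) = (c + (c - 5/4))*(34 + c) = (c + (-5/4 + c))*(34 + c) = (-5/4 + 2*c)*(34 + c) = (34 + c)*(-5/4 + 2*c))
v = 7
J(p, l) = 18 (J(p, l) = 6 - (7 - 19) = 6 - 1*(-12) = 6 + 12 = 18)
Z(P(-3)) - J(35, 9) = (-85/2 + 2*(-5)² + (267/4)*(-5)) - 1*18 = (-85/2 + 2*25 - 1335/4) - 18 = (-85/2 + 50 - 1335/4) - 18 = -1305/4 - 18 = -1377/4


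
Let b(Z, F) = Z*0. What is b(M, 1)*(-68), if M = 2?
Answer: 0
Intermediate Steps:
b(Z, F) = 0
b(M, 1)*(-68) = 0*(-68) = 0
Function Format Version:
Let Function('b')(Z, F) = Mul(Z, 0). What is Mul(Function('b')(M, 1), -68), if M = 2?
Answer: 0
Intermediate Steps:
Function('b')(Z, F) = 0
Mul(Function('b')(M, 1), -68) = Mul(0, -68) = 0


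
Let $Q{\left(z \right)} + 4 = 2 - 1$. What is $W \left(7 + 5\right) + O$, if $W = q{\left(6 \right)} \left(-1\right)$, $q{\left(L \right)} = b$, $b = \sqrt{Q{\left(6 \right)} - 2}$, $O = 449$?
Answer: $449 - 12 i \sqrt{5} \approx 449.0 - 26.833 i$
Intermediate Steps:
$Q{\left(z \right)} = -3$ ($Q{\left(z \right)} = -4 + \left(2 - 1\right) = -4 + 1 = -3$)
$b = i \sqrt{5}$ ($b = \sqrt{-3 - 2} = \sqrt{-5} = i \sqrt{5} \approx 2.2361 i$)
$q{\left(L \right)} = i \sqrt{5}$
$W = - i \sqrt{5}$ ($W = i \sqrt{5} \left(-1\right) = - i \sqrt{5} \approx - 2.2361 i$)
$W \left(7 + 5\right) + O = - i \sqrt{5} \left(7 + 5\right) + 449 = - i \sqrt{5} \cdot 12 + 449 = - 12 i \sqrt{5} + 449 = 449 - 12 i \sqrt{5}$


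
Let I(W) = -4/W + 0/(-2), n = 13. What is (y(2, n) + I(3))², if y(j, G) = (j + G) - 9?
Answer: 196/9 ≈ 21.778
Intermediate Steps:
y(j, G) = -9 + G + j (y(j, G) = (G + j) - 9 = -9 + G + j)
I(W) = -4/W (I(W) = -4/W + 0*(-½) = -4/W + 0 = -4/W)
(y(2, n) + I(3))² = ((-9 + 13 + 2) - 4/3)² = (6 - 4*⅓)² = (6 - 4/3)² = (14/3)² = 196/9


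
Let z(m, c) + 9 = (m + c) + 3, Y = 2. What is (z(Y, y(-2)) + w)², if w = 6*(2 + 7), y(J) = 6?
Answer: 3136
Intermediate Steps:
z(m, c) = -6 + c + m (z(m, c) = -9 + ((m + c) + 3) = -9 + ((c + m) + 3) = -9 + (3 + c + m) = -6 + c + m)
w = 54 (w = 6*9 = 54)
(z(Y, y(-2)) + w)² = ((-6 + 6 + 2) + 54)² = (2 + 54)² = 56² = 3136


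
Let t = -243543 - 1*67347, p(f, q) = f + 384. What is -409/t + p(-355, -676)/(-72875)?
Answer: 4158013/4531221750 ≈ 0.00091764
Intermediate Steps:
p(f, q) = 384 + f
t = -310890 (t = -243543 - 67347 = -310890)
-409/t + p(-355, -676)/(-72875) = -409/(-310890) + (384 - 355)/(-72875) = -409*(-1/310890) + 29*(-1/72875) = 409/310890 - 29/72875 = 4158013/4531221750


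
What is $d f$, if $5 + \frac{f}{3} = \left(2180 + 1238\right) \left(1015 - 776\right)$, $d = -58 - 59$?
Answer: $-286730847$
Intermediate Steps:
$d = -117$ ($d = -58 - 59 = -117$)
$f = 2450691$ ($f = -15 + 3 \left(2180 + 1238\right) \left(1015 - 776\right) = -15 + 3 \cdot 3418 \cdot 239 = -15 + 3 \cdot 816902 = -15 + 2450706 = 2450691$)
$d f = \left(-117\right) 2450691 = -286730847$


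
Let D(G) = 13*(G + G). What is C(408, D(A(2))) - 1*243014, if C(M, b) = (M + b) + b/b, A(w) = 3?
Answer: -242527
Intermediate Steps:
D(G) = 26*G (D(G) = 13*(2*G) = 26*G)
C(M, b) = 1 + M + b (C(M, b) = (M + b) + 1 = 1 + M + b)
C(408, D(A(2))) - 1*243014 = (1 + 408 + 26*3) - 1*243014 = (1 + 408 + 78) - 243014 = 487 - 243014 = -242527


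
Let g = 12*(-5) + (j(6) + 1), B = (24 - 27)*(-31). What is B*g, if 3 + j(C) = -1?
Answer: -5859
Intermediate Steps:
j(C) = -4 (j(C) = -3 - 1 = -4)
B = 93 (B = -3*(-31) = 93)
g = -63 (g = 12*(-5) + (-4 + 1) = -60 - 3 = -63)
B*g = 93*(-63) = -5859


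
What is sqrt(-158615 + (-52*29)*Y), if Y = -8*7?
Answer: I*sqrt(74167) ≈ 272.34*I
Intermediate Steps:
Y = -56
sqrt(-158615 + (-52*29)*Y) = sqrt(-158615 - 52*29*(-56)) = sqrt(-158615 - 1508*(-56)) = sqrt(-158615 + 84448) = sqrt(-74167) = I*sqrt(74167)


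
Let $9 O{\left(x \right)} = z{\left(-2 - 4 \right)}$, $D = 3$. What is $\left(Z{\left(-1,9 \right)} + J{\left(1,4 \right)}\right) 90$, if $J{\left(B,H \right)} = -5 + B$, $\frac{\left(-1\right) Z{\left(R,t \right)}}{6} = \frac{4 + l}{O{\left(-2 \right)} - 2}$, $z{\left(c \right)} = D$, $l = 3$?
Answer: $1908$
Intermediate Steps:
$z{\left(c \right)} = 3$
$O{\left(x \right)} = \frac{1}{3}$ ($O{\left(x \right)} = \frac{1}{9} \cdot 3 = \frac{1}{3}$)
$Z{\left(R,t \right)} = \frac{126}{5}$ ($Z{\left(R,t \right)} = - 6 \frac{4 + 3}{\frac{1}{3} - 2} = - 6 \frac{7}{- \frac{5}{3}} = - 6 \cdot 7 \left(- \frac{3}{5}\right) = \left(-6\right) \left(- \frac{21}{5}\right) = \frac{126}{5}$)
$\left(Z{\left(-1,9 \right)} + J{\left(1,4 \right)}\right) 90 = \left(\frac{126}{5} + \left(-5 + 1\right)\right) 90 = \left(\frac{126}{5} - 4\right) 90 = \frac{106}{5} \cdot 90 = 1908$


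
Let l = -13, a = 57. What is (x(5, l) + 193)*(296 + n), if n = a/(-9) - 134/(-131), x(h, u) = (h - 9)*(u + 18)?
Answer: 19763693/393 ≈ 50289.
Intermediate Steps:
x(h, u) = (-9 + h)*(18 + u)
n = -2087/393 (n = 57/(-9) - 134/(-131) = 57*(-⅑) - 134*(-1/131) = -19/3 + 134/131 = -2087/393 ≈ -5.3104)
(x(5, l) + 193)*(296 + n) = ((-162 - 9*(-13) + 18*5 + 5*(-13)) + 193)*(296 - 2087/393) = ((-162 + 117 + 90 - 65) + 193)*(114241/393) = (-20 + 193)*(114241/393) = 173*(114241/393) = 19763693/393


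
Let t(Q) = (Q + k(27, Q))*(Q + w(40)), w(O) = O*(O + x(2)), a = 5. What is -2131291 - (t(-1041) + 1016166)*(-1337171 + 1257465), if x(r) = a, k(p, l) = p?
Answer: 19648585949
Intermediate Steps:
x(r) = 5
w(O) = O*(5 + O) (w(O) = O*(O + 5) = O*(5 + O))
t(Q) = (27 + Q)*(1800 + Q) (t(Q) = (Q + 27)*(Q + 40*(5 + 40)) = (27 + Q)*(Q + 40*45) = (27 + Q)*(Q + 1800) = (27 + Q)*(1800 + Q))
-2131291 - (t(-1041) + 1016166)*(-1337171 + 1257465) = -2131291 - ((48600 + (-1041)² + 1827*(-1041)) + 1016166)*(-1337171 + 1257465) = -2131291 - ((48600 + 1083681 - 1901907) + 1016166)*(-79706) = -2131291 - (-769626 + 1016166)*(-79706) = -2131291 - 246540*(-79706) = -2131291 - 1*(-19650717240) = -2131291 + 19650717240 = 19648585949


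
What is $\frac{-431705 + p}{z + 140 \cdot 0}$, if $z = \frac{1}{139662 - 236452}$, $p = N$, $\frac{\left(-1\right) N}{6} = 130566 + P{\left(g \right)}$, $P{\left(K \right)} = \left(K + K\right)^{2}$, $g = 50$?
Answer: $123417025790$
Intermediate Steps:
$P{\left(K \right)} = 4 K^{2}$ ($P{\left(K \right)} = \left(2 K\right)^{2} = 4 K^{2}$)
$N = -843396$ ($N = - 6 \left(130566 + 4 \cdot 50^{2}\right) = - 6 \left(130566 + 4 \cdot 2500\right) = - 6 \left(130566 + 10000\right) = \left(-6\right) 140566 = -843396$)
$p = -843396$
$z = - \frac{1}{96790}$ ($z = \frac{1}{-96790} = - \frac{1}{96790} \approx -1.0332 \cdot 10^{-5}$)
$\frac{-431705 + p}{z + 140 \cdot 0} = \frac{-431705 - 843396}{- \frac{1}{96790} + 140 \cdot 0} = - \frac{1275101}{- \frac{1}{96790} + 0} = - \frac{1275101}{- \frac{1}{96790}} = \left(-1275101\right) \left(-96790\right) = 123417025790$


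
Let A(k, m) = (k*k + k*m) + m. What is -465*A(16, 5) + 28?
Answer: -158537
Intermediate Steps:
A(k, m) = m + k² + k*m (A(k, m) = (k² + k*m) + m = m + k² + k*m)
-465*A(16, 5) + 28 = -465*(5 + 16² + 16*5) + 28 = -465*(5 + 256 + 80) + 28 = -465*341 + 28 = -158565 + 28 = -158537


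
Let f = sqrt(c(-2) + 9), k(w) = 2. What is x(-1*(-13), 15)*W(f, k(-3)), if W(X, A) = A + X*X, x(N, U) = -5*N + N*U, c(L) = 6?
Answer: 2210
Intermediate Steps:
f = sqrt(15) (f = sqrt(6 + 9) = sqrt(15) ≈ 3.8730)
W(X, A) = A + X**2
x(-1*(-13), 15)*W(f, k(-3)) = ((-1*(-13))*(-5 + 15))*(2 + (sqrt(15))**2) = (13*10)*(2 + 15) = 130*17 = 2210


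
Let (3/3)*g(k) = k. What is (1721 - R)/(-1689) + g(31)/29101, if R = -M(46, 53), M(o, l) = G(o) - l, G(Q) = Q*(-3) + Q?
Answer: -45810817/49151589 ≈ -0.93203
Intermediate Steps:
G(Q) = -2*Q (G(Q) = -3*Q + Q = -2*Q)
g(k) = k
M(o, l) = -l - 2*o (M(o, l) = -2*o - l = -l - 2*o)
R = 145 (R = -(-1*53 - 2*46) = -(-53 - 92) = -1*(-145) = 145)
(1721 - R)/(-1689) + g(31)/29101 = (1721 - 1*145)/(-1689) + 31/29101 = (1721 - 145)*(-1/1689) + 31*(1/29101) = 1576*(-1/1689) + 31/29101 = -1576/1689 + 31/29101 = -45810817/49151589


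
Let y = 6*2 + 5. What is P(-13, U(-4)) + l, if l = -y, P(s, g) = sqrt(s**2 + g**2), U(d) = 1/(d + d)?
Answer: -17 + sqrt(10817)/8 ≈ -3.9994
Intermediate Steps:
y = 17 (y = 12 + 5 = 17)
U(d) = 1/(2*d)
P(s, g) = sqrt(g**2 + s**2)
l = -17 (l = -1*17 = -17)
P(-13, U(-4)) + l = sqrt(((1/2)/(-4))**2 + (-13)**2) - 17 = sqrt(((1/2)*(-1/4))**2 + 169) - 17 = sqrt((-1/8)**2 + 169) - 17 = sqrt(1/64 + 169) - 17 = sqrt(10817/64) - 17 = sqrt(10817)/8 - 17 = -17 + sqrt(10817)/8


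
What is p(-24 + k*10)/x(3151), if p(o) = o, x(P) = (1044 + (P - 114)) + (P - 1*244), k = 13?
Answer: 53/3494 ≈ 0.015169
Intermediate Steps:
x(P) = 686 + 2*P (x(P) = (1044 + (-114 + P)) + (P - 244) = (930 + P) + (-244 + P) = 686 + 2*P)
p(-24 + k*10)/x(3151) = (-24 + 13*10)/(686 + 2*3151) = (-24 + 130)/(686 + 6302) = 106/6988 = 106*(1/6988) = 53/3494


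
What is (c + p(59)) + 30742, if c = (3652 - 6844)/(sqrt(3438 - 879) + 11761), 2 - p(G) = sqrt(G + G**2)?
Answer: 2126214164508/69159281 - 2*sqrt(885) + 1596*sqrt(2559)/69159281 ≈ 30684.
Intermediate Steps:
p(G) = 2 - sqrt(G + G**2)
c = -3192/(11761 + sqrt(2559)) (c = -3192/(sqrt(2559) + 11761) = -3192/(11761 + sqrt(2559)) ≈ -0.27024)
(c + p(59)) + 30742 = ((-18770556/69159281 + 1596*sqrt(2559)/69159281) + (2 - sqrt(59*(1 + 59)))) + 30742 = ((-18770556/69159281 + 1596*sqrt(2559)/69159281) + (2 - sqrt(59*60))) + 30742 = ((-18770556/69159281 + 1596*sqrt(2559)/69159281) + (2 - sqrt(3540))) + 30742 = ((-18770556/69159281 + 1596*sqrt(2559)/69159281) + (2 - 2*sqrt(885))) + 30742 = (119548006/69159281 - 2*sqrt(885) + 1596*sqrt(2559)/69159281) + 30742 = 2126214164508/69159281 - 2*sqrt(885) + 1596*sqrt(2559)/69159281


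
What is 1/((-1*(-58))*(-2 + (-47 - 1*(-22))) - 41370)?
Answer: -1/42936 ≈ -2.3290e-5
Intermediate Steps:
1/((-1*(-58))*(-2 + (-47 - 1*(-22))) - 41370) = 1/(58*(-2 + (-47 + 22)) - 41370) = 1/(58*(-2 - 25) - 41370) = 1/(58*(-27) - 41370) = 1/(-1566 - 41370) = 1/(-42936) = -1/42936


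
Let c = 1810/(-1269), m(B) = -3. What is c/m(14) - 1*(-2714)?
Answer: 10334008/3807 ≈ 2714.5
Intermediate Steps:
c = -1810/1269 (c = 1810*(-1/1269) = -1810/1269 ≈ -1.4263)
c/m(14) - 1*(-2714) = -1810/1269/(-3) - 1*(-2714) = -1810/1269*(-⅓) + 2714 = 1810/3807 + 2714 = 10334008/3807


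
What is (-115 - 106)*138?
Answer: -30498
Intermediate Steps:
(-115 - 106)*138 = -221*138 = -30498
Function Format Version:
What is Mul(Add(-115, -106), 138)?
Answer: -30498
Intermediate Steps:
Mul(Add(-115, -106), 138) = Mul(-221, 138) = -30498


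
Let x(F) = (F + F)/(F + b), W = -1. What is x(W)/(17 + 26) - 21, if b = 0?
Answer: -901/43 ≈ -20.953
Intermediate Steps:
x(F) = 2 (x(F) = (F + F)/(F + 0) = (2*F)/F = 2)
x(W)/(17 + 26) - 21 = 2/(17 + 26) - 21 = 2/43 - 21 = -901/43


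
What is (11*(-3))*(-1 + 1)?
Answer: 0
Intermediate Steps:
(11*(-3))*(-1 + 1) = -33*0 = 0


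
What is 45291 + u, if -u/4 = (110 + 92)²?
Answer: -117925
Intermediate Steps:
u = -163216 (u = -4*(110 + 92)² = -4*202² = -4*40804 = -163216)
45291 + u = 45291 - 163216 = -117925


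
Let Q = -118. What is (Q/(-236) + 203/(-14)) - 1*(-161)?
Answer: 147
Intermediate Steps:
(Q/(-236) + 203/(-14)) - 1*(-161) = (-118/(-236) + 203/(-14)) - 1*(-161) = (-118*(-1/236) + 203*(-1/14)) + 161 = (½ - 29/2) + 161 = -14 + 161 = 147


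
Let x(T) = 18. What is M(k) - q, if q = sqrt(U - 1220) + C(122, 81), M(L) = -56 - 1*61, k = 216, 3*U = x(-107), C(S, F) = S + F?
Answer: -320 - I*sqrt(1214) ≈ -320.0 - 34.843*I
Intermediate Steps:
C(S, F) = F + S
U = 6 (U = (1/3)*18 = 6)
M(L) = -117 (M(L) = -56 - 61 = -117)
q = 203 + I*sqrt(1214) (q = sqrt(6 - 1220) + (81 + 122) = sqrt(-1214) + 203 = I*sqrt(1214) + 203 = 203 + I*sqrt(1214) ≈ 203.0 + 34.843*I)
M(k) - q = -117 - (203 + I*sqrt(1214)) = -117 + (-203 - I*sqrt(1214)) = -320 - I*sqrt(1214)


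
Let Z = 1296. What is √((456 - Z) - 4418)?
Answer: I*√5258 ≈ 72.512*I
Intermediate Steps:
√((456 - Z) - 4418) = √((456 - 1*1296) - 4418) = √((456 - 1296) - 4418) = √(-840 - 4418) = √(-5258) = I*√5258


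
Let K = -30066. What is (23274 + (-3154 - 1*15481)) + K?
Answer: -25427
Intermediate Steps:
(23274 + (-3154 - 1*15481)) + K = (23274 + (-3154 - 1*15481)) - 30066 = (23274 + (-3154 - 15481)) - 30066 = (23274 - 18635) - 30066 = 4639 - 30066 = -25427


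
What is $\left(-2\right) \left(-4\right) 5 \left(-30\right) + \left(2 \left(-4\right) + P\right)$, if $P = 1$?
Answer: $-1207$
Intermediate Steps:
$\left(-2\right) \left(-4\right) 5 \left(-30\right) + \left(2 \left(-4\right) + P\right) = \left(-2\right) \left(-4\right) 5 \left(-30\right) + \left(2 \left(-4\right) + 1\right) = 8 \cdot 5 \left(-30\right) + \left(-8 + 1\right) = 40 \left(-30\right) - 7 = -1200 - 7 = -1207$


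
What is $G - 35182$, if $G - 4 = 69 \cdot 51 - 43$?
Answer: $-31702$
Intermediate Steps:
$G = 3480$ ($G = 4 + \left(69 \cdot 51 - 43\right) = 4 + \left(3519 - 43\right) = 4 + 3476 = 3480$)
$G - 35182 = 3480 - 35182 = -31702$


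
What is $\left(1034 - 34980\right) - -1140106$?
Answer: $1106160$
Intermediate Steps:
$\left(1034 - 34980\right) - -1140106 = \left(1034 - 34980\right) + 1140106 = -33946 + 1140106 = 1106160$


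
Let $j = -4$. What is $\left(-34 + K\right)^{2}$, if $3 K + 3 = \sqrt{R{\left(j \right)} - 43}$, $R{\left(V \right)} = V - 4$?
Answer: $\frac{\left(105 - i \sqrt{51}\right)^{2}}{9} \approx 1219.3 - 166.63 i$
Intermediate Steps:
$R{\left(V \right)} = -4 + V$ ($R{\left(V \right)} = V - 4 = -4 + V$)
$K = -1 + \frac{i \sqrt{51}}{3}$ ($K = -1 + \frac{\sqrt{\left(-4 - 4\right) - 43}}{3} = -1 + \frac{\sqrt{-8 - 43}}{3} = -1 + \frac{\sqrt{-51}}{3} = -1 + \frac{i \sqrt{51}}{3} \approx -1.0 + 2.3805 i$)
$\left(-34 + K\right)^{2} = \left(-34 - \left(1 - \frac{i \sqrt{51}}{3}\right)\right)^{2} = \left(-35 + \frac{i \sqrt{51}}{3}\right)^{2}$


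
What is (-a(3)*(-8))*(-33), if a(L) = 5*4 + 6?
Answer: -6864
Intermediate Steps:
a(L) = 26 (a(L) = 20 + 6 = 26)
(-a(3)*(-8))*(-33) = (-1*26*(-8))*(-33) = -26*(-8)*(-33) = 208*(-33) = -6864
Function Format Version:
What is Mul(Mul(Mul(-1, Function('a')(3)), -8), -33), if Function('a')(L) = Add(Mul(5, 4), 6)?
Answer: -6864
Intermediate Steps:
Function('a')(L) = 26 (Function('a')(L) = Add(20, 6) = 26)
Mul(Mul(Mul(-1, Function('a')(3)), -8), -33) = Mul(Mul(Mul(-1, 26), -8), -33) = Mul(Mul(-26, -8), -33) = Mul(208, -33) = -6864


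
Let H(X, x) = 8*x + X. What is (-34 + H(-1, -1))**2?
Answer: 1849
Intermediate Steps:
H(X, x) = X + 8*x
(-34 + H(-1, -1))**2 = (-34 + (-1 + 8*(-1)))**2 = (-34 + (-1 - 8))**2 = (-34 - 9)**2 = (-43)**2 = 1849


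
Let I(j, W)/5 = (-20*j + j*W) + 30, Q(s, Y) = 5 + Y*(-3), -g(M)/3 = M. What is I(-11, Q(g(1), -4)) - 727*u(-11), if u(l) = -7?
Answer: 5404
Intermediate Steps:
g(M) = -3*M
Q(s, Y) = 5 - 3*Y
I(j, W) = 150 - 100*j + 5*W*j (I(j, W) = 5*((-20*j + j*W) + 30) = 5*((-20*j + W*j) + 30) = 5*(30 - 20*j + W*j) = 150 - 100*j + 5*W*j)
I(-11, Q(g(1), -4)) - 727*u(-11) = (150 - 100*(-11) + 5*(5 - 3*(-4))*(-11)) - 727*(-7) = (150 + 1100 + 5*(5 + 12)*(-11)) + 5089 = (150 + 1100 + 5*17*(-11)) + 5089 = (150 + 1100 - 935) + 5089 = 315 + 5089 = 5404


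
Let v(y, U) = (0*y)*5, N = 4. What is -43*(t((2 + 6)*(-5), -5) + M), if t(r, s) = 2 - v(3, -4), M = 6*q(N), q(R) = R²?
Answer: -4214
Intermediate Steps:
M = 96 (M = 6*4² = 6*16 = 96)
v(y, U) = 0 (v(y, U) = 0*5 = 0)
t(r, s) = 2 (t(r, s) = 2 - 1*0 = 2 + 0 = 2)
-43*(t((2 + 6)*(-5), -5) + M) = -43*(2 + 96) = -43*98 = -4214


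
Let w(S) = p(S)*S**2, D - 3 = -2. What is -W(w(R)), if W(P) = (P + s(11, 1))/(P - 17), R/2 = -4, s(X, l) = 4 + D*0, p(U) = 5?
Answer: -108/101 ≈ -1.0693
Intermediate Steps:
D = 1 (D = 3 - 2 = 1)
s(X, l) = 4 (s(X, l) = 4 + 1*0 = 4 + 0 = 4)
R = -8 (R = 2*(-4) = -8)
w(S) = 5*S**2
W(P) = (4 + P)/(-17 + P) (W(P) = (P + 4)/(P - 17) = (4 + P)/(-17 + P))
-W(w(R)) = -(4 + 5*(-8)**2)/(-17 + 5*(-8)**2) = -(4 + 5*64)/(-17 + 5*64) = -(4 + 320)/(-17 + 320) = -324/303 = -1*108/101 = -108/101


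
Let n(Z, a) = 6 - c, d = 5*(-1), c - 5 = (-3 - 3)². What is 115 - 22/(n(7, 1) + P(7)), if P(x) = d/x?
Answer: 14452/125 ≈ 115.62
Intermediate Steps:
c = 41 (c = 5 + (-3 - 3)² = 5 + (-6)² = 5 + 36 = 41)
d = -5
n(Z, a) = -35 (n(Z, a) = 6 - 1*41 = 6 - 41 = -35)
P(x) = -5/x
115 - 22/(n(7, 1) + P(7)) = 115 - 22/(-35 - 5/7) = 115 - 22/(-250/7) = 115 - 22*(-7/250) = 115 + 77/125 = 14452/125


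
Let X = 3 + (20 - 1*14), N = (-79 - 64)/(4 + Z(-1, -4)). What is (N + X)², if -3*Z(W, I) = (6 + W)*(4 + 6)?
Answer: 594441/1444 ≈ 411.66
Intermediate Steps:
Z(W, I) = -20 - 10*W/3 (Z(W, I) = -(6 + W)*(4 + 6)/3 = -(6 + W)*10/3 = -(60 + 10*W)/3 = -20 - 10*W/3)
N = 429/38 (N = (-79 - 64)/(4 + (-20 - 10/3*(-1))) = -143/(4 + (-20 + 10/3)) = -143/(4 - 50/3) = -143/(-38/3) = -143*(-3/38) = 429/38 ≈ 11.289)
X = 9 (X = 3 + (20 - 14) = 3 + 6 = 9)
(N + X)² = (429/38 + 9)² = (771/38)² = 594441/1444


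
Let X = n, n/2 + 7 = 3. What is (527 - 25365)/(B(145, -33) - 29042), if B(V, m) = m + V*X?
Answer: 24838/30235 ≈ 0.82150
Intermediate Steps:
n = -8 (n = -14 + 2*3 = -14 + 6 = -8)
X = -8
B(V, m) = m - 8*V (B(V, m) = m + V*(-8) = m - 8*V)
(527 - 25365)/(B(145, -33) - 29042) = (527 - 25365)/((-33 - 8*145) - 29042) = -24838/((-33 - 1160) - 29042) = -24838/(-1193 - 29042) = -24838/(-30235) = -24838*(-1/30235) = 24838/30235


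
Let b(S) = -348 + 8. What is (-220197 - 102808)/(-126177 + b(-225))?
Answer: 323005/126517 ≈ 2.5531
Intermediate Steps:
b(S) = -340
(-220197 - 102808)/(-126177 + b(-225)) = (-220197 - 102808)/(-126177 - 340) = -323005/(-126517) = -323005*(-1/126517) = 323005/126517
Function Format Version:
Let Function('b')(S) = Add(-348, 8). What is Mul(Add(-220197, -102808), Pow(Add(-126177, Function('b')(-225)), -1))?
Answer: Rational(323005, 126517) ≈ 2.5531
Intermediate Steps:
Function('b')(S) = -340
Mul(Add(-220197, -102808), Pow(Add(-126177, Function('b')(-225)), -1)) = Mul(Add(-220197, -102808), Pow(Add(-126177, -340), -1)) = Mul(-323005, Pow(-126517, -1)) = Mul(-323005, Rational(-1, 126517)) = Rational(323005, 126517)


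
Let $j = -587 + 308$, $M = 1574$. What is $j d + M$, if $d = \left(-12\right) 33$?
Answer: $112058$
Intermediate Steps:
$d = -396$
$j = -279$
$j d + M = \left(-279\right) \left(-396\right) + 1574 = 110484 + 1574 = 112058$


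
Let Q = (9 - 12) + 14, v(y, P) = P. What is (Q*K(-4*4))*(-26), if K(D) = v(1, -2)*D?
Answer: -9152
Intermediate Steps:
Q = 11 (Q = -3 + 14 = 11)
K(D) = -2*D
(Q*K(-4*4))*(-26) = (11*(-(-8)*4))*(-26) = (11*(-2*(-16)))*(-26) = (11*32)*(-26) = 352*(-26) = -9152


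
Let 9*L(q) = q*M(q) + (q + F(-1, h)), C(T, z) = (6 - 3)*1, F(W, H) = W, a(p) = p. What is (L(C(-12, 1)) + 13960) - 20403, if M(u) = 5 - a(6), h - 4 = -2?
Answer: -57988/9 ≈ -6443.1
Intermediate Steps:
h = 2 (h = 4 - 2 = 2)
C(T, z) = 3 (C(T, z) = 3*1 = 3)
M(u) = -1 (M(u) = 5 - 1*6 = 5 - 6 = -1)
L(q) = -⅑ (L(q) = (q*(-1) + (q - 1))/9 = (-q + (-1 + q))/9 = (⅑)*(-1) = -⅑)
(L(C(-12, 1)) + 13960) - 20403 = (-⅑ + 13960) - 20403 = 125639/9 - 20403 = -57988/9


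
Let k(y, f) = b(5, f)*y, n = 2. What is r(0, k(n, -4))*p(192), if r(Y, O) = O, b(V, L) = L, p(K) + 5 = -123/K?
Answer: 361/8 ≈ 45.125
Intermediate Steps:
p(K) = -5 - 123/K
k(y, f) = f*y
r(0, k(n, -4))*p(192) = (-4*2)*(-5 - 123/192) = -8*(-5 - 123*1/192) = -8*(-5 - 41/64) = -8*(-361/64) = 361/8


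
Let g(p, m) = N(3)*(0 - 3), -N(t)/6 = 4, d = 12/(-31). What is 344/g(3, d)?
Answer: 43/9 ≈ 4.7778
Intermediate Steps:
d = -12/31 (d = 12*(-1/31) = -12/31 ≈ -0.38710)
N(t) = -24 (N(t) = -6*4 = -24)
g(p, m) = 72 (g(p, m) = -24*(0 - 3) = -24*(-3) = 72)
344/g(3, d) = 344/72 = 344*(1/72) = 43/9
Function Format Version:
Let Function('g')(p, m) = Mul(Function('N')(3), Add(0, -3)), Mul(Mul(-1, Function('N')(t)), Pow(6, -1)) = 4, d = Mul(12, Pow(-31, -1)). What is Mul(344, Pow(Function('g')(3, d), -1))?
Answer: Rational(43, 9) ≈ 4.7778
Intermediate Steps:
d = Rational(-12, 31) (d = Mul(12, Rational(-1, 31)) = Rational(-12, 31) ≈ -0.38710)
Function('N')(t) = -24 (Function('N')(t) = Mul(-6, 4) = -24)
Function('g')(p, m) = 72 (Function('g')(p, m) = Mul(-24, Add(0, -3)) = Mul(-24, -3) = 72)
Mul(344, Pow(Function('g')(3, d), -1)) = Mul(344, Pow(72, -1)) = Mul(344, Rational(1, 72)) = Rational(43, 9)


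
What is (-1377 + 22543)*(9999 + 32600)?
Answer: 901650434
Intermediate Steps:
(-1377 + 22543)*(9999 + 32600) = 21166*42599 = 901650434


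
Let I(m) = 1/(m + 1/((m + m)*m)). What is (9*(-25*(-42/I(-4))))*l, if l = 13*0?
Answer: 0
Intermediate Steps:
l = 0
I(m) = 1/(m + 1/(2*m²)) (I(m) = 1/(m + 1/(((2*m))*m)) = 1/(m + (1/(2*m))/m) = 1/(m + 1/(2*m²)))
(9*(-25*(-42/I(-4))))*l = (9*(-25/((2*(-4)²/(1 + 2*(-4)³))/(-42))))*0 = (9*(-25/((2*16/(1 + 2*(-64)))*(-1/42))))*0 = (9*(-25/((2*16/(1 - 128))*(-1/42))))*0 = (9*(-25/((2*16/(-127))*(-1/42))))*0 = (9*(-25/((2*16*(-1/127))*(-1/42))))*0 = (9*(-25/((-32/127*(-1/42)))))*0 = (9*(-25/16/2667))*0 = (9*(-25*2667/16))*0 = (9*(-66675/16))*0 = -600075/16*0 = 0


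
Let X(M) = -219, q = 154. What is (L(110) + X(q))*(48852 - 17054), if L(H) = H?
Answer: -3465982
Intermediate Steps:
(L(110) + X(q))*(48852 - 17054) = (110 - 219)*(48852 - 17054) = -109*31798 = -3465982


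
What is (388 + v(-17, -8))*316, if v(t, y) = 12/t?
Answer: 2080544/17 ≈ 1.2239e+5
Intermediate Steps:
(388 + v(-17, -8))*316 = (388 + 12/(-17))*316 = (388 + 12*(-1/17))*316 = (388 - 12/17)*316 = (6584/17)*316 = 2080544/17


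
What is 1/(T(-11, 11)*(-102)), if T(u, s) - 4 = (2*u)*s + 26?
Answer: 1/21624 ≈ 4.6245e-5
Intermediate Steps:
T(u, s) = 30 + 2*s*u (T(u, s) = 4 + ((2*u)*s + 26) = 4 + (2*s*u + 26) = 4 + (26 + 2*s*u) = 30 + 2*s*u)
1/(T(-11, 11)*(-102)) = 1/((30 + 2*11*(-11))*(-102)) = 1/((30 - 242)*(-102)) = 1/(-212*(-102)) = 1/21624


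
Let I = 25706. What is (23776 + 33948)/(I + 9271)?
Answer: 57724/34977 ≈ 1.6503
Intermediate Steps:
(23776 + 33948)/(I + 9271) = (23776 + 33948)/(25706 + 9271) = 57724/34977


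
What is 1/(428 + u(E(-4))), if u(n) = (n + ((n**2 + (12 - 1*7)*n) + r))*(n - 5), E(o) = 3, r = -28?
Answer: 1/430 ≈ 0.0023256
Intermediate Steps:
u(n) = (-5 + n)*(-28 + n**2 + 6*n) (u(n) = (n + ((n**2 + (12 - 1*7)*n) - 28))*(n - 5) = (n + ((n**2 + (12 - 7)*n) - 28))*(-5 + n) = (n + ((n**2 + 5*n) - 28))*(-5 + n) = (n + (-28 + n**2 + 5*n))*(-5 + n) = (-28 + n**2 + 6*n)*(-5 + n) = (-5 + n)*(-28 + n**2 + 6*n))
1/(428 + u(E(-4))) = 1/(428 + (140 + 3**2 + 3**3 - 58*3)) = 1/(428 + (140 + 9 + 27 - 174)) = 1/(428 + 2) = 1/430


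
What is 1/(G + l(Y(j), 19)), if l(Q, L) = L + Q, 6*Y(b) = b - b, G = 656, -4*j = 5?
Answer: 1/675 ≈ 0.0014815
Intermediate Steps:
j = -5/4 (j = -1/4*5 = -5/4 ≈ -1.2500)
Y(b) = 0 (Y(b) = (b - b)/6 = (1/6)*0 = 0)
1/(G + l(Y(j), 19)) = 1/(656 + (19 + 0)) = 1/(656 + 19) = 1/675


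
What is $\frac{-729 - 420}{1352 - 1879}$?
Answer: $\frac{1149}{527} \approx 2.1803$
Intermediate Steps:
$\frac{-729 - 420}{1352 - 1879} = - \frac{1149}{1352 - 1879} = - \frac{1149}{-527} = \left(-1149\right) \left(- \frac{1}{527}\right) = \frac{1149}{527}$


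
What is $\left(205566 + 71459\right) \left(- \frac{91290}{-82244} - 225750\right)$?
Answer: $- \frac{2571691182981375}{41122} \approx -6.2538 \cdot 10^{10}$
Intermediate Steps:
$\left(205566 + 71459\right) \left(- \frac{91290}{-82244} - 225750\right) = 277025 \left(\left(-91290\right) \left(- \frac{1}{82244}\right) - 225750\right) = 277025 \left(\frac{45645}{41122} - 225750\right) = 277025 \left(- \frac{9283245855}{41122}\right) = - \frac{2571691182981375}{41122}$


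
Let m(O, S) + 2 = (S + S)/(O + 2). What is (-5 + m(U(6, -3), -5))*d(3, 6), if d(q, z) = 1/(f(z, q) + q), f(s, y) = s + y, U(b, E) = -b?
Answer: -3/8 ≈ -0.37500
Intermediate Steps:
m(O, S) = -2 + 2*S/(2 + O) (m(O, S) = -2 + (S + S)/(O + 2) = -2 + (2*S)/(2 + O) = -2 + 2*S/(2 + O))
d(q, z) = 1/(z + 2*q) (d(q, z) = 1/((z + q) + q) = 1/((q + z) + q) = 1/(z + 2*q))
(-5 + m(U(6, -3), -5))*d(3, 6) = (-5 + 2*(-2 - 5 - (-1)*6)/(2 - 1*6))/(6 + 2*3) = (-5 + 2*(-2 - 5 - 1*(-6))/(2 - 6))/(6 + 6) = (-5 + 2*(-2 - 5 + 6)/(-4))/12 = (-5 + 2*(-¼)*(-1))*(1/12) = (-5 + ½)*(1/12) = -9/2*1/12 = -3/8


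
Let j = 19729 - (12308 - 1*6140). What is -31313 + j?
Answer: -17752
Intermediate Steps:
j = 13561 (j = 19729 - (12308 - 6140) = 19729 - 1*6168 = 19729 - 6168 = 13561)
-31313 + j = -31313 + 13561 = -17752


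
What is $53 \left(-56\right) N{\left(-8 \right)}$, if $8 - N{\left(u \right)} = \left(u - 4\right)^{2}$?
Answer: $403648$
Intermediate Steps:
$N{\left(u \right)} = 8 - \left(-4 + u\right)^{2}$ ($N{\left(u \right)} = 8 - \left(u - 4\right)^{2} = 8 - \left(-4 + u\right)^{2}$)
$53 \left(-56\right) N{\left(-8 \right)} = 53 \left(-56\right) \left(8 - \left(-4 - 8\right)^{2}\right) = - 2968 \left(8 - \left(-12\right)^{2}\right) = - 2968 \left(8 - 144\right) = \left(-2968\right) \left(-136\right) = 403648$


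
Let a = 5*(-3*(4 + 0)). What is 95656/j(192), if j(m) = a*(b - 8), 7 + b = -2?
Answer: 23914/255 ≈ 93.780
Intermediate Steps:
b = -9 (b = -7 - 2 = -9)
a = -60 (a = 5*(-3*4) = 5*(-12) = -60)
j(m) = 1020 (j(m) = -60*(-9 - 8) = -60*(-17) = 1020)
95656/j(192) = 95656/1020 = 95656*(1/1020) = 23914/255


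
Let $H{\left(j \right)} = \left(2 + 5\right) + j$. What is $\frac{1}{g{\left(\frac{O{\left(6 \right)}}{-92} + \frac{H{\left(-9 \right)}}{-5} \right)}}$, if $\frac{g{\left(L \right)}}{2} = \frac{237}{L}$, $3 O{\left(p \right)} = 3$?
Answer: $\frac{179}{218040} \approx 0.00082095$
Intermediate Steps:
$H{\left(j \right)} = 7 + j$
$O{\left(p \right)} = 1$ ($O{\left(p \right)} = \frac{1}{3} \cdot 3 = 1$)
$g{\left(L \right)} = \frac{474}{L}$ ($g{\left(L \right)} = 2 \frac{237}{L} = \frac{474}{L}$)
$\frac{1}{g{\left(\frac{O{\left(6 \right)}}{-92} + \frac{H{\left(-9 \right)}}{-5} \right)}} = \frac{1}{474 \frac{1}{1 \frac{1}{-92} + \frac{7 - 9}{-5}}} = \frac{1}{474 \frac{1}{1 \left(- \frac{1}{92}\right) - - \frac{2}{5}}} = \frac{1}{474 \frac{1}{- \frac{1}{92} + \frac{2}{5}}} = \frac{1}{474 \frac{1}{\frac{179}{460}}} = \frac{1}{474 \cdot \frac{460}{179}} = \frac{1}{\frac{218040}{179}} = \frac{179}{218040}$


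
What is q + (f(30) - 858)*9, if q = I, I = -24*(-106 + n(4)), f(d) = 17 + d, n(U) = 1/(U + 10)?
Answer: -33297/7 ≈ -4756.7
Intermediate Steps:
n(U) = 1/(10 + U)
I = 17796/7 (I = -24*(-106 + 1/(10 + 4)) = -24*(-106 + 1/14) = -24*(-1483/14) = 17796/7 ≈ 2542.3)
q = 17796/7 ≈ 2542.3
q + (f(30) - 858)*9 = 17796/7 + ((17 + 30) - 858)*9 = 17796/7 + (47 - 858)*9 = 17796/7 - 811*9 = 17796/7 - 7299 = -33297/7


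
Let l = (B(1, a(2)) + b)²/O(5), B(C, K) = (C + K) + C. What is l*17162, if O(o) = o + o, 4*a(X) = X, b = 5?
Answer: 386145/4 ≈ 96536.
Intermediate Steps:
a(X) = X/4
B(C, K) = K + 2*C
O(o) = 2*o
l = 45/8 (l = (((¼)*2 + 2*1) + 5)²/((2*5)) = ((½ + 2) + 5)²/10 = (5/2 + 5)²*(⅒) = (15/2)²*(⅒) = (225/4)*(⅒) = 45/8 ≈ 5.6250)
l*17162 = (45/8)*17162 = 386145/4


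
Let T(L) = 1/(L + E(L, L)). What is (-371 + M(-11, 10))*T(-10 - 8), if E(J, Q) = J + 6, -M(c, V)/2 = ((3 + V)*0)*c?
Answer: 371/30 ≈ 12.367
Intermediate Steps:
M(c, V) = 0 (M(c, V) = -2*(3 + V)*0*c = -0*c = -2*0 = 0)
E(J, Q) = 6 + J
T(L) = 1/(6 + 2*L) (T(L) = 1/(L + (6 + L)) = 1/(6 + 2*L))
(-371 + M(-11, 10))*T(-10 - 8) = (-371 + 0)*(1/(2*(3 + (-10 - 8)))) = -371/(2*(3 - 18)) = -371/(2*(-15)) = -371*(-1)/(2*15) = -371*(-1/30) = 371/30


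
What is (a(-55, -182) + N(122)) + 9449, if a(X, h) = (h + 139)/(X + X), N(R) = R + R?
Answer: 1066273/110 ≈ 9693.4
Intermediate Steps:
N(R) = 2*R
a(X, h) = (139 + h)/(2*X) (a(X, h) = (139 + h)/((2*X)) = (139 + h)*(1/(2*X)) = (139 + h)/(2*X))
(a(-55, -182) + N(122)) + 9449 = ((1/2)*(139 - 182)/(-55) + 2*122) + 9449 = ((1/2)*(-1/55)*(-43) + 244) + 9449 = (43/110 + 244) + 9449 = 26883/110 + 9449 = 1066273/110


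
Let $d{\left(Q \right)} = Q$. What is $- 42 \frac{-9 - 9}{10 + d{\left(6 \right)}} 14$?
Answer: $\frac{1323}{2} \approx 661.5$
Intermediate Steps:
$- 42 \frac{-9 - 9}{10 + d{\left(6 \right)}} 14 = - 42 \frac{-9 - 9}{10 + 6} \cdot 14 = - 42 \left(- \frac{18}{16}\right) 14 = - 42 \left(\left(-18\right) \frac{1}{16}\right) 14 = \left(-42\right) \left(- \frac{9}{8}\right) 14 = \frac{189}{4} \cdot 14 = \frac{1323}{2}$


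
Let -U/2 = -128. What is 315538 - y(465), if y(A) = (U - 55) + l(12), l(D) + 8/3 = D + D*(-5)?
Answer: 946163/3 ≈ 3.1539e+5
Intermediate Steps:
U = 256 (U = -2*(-128) = 256)
l(D) = -8/3 - 4*D (l(D) = -8/3 + (D + D*(-5)) = -8/3 + (D - 5*D) = -8/3 - 4*D)
y(A) = 451/3 (y(A) = (256 - 55) + (-8/3 - 4*12) = 201 + (-8/3 - 48) = 201 - 152/3 = 451/3)
315538 - y(465) = 315538 - 1*451/3 = 315538 - 451/3 = 946163/3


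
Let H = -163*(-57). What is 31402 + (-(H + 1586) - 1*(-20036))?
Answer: 40561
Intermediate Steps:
H = 9291
31402 + (-(H + 1586) - 1*(-20036)) = 31402 + (-(9291 + 1586) - 1*(-20036)) = 31402 + (-1*10877 + 20036) = 31402 + (-10877 + 20036) = 31402 + 9159 = 40561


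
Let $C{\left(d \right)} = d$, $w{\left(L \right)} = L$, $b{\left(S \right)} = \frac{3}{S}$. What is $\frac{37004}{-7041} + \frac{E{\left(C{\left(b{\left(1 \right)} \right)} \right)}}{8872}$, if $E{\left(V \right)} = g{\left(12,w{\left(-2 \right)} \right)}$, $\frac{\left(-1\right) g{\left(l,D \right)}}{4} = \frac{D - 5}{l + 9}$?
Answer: $- \frac{82072525}{15616938} \approx -5.2554$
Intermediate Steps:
$g{\left(l,D \right)} = - \frac{4 \left(-5 + D\right)}{9 + l}$ ($g{\left(l,D \right)} = - 4 \frac{D - 5}{l + 9} = - 4 \frac{-5 + D}{9 + l} = - \frac{4 \left(-5 + D\right)}{9 + l}$)
$E{\left(V \right)} = \frac{4}{3}$ ($E{\left(V \right)} = \frac{4 \left(5 - -2\right)}{9 + 12} = \frac{4 \left(5 + 2\right)}{21} = 4 \cdot \frac{1}{21} \cdot 7 = \frac{4}{3}$)
$\frac{37004}{-7041} + \frac{E{\left(C{\left(b{\left(1 \right)} \right)} \right)}}{8872} = \frac{37004}{-7041} + \frac{4}{3 \cdot 8872} = 37004 \left(- \frac{1}{7041}\right) + \frac{4}{3} \cdot \frac{1}{8872} = - \frac{37004}{7041} + \frac{1}{6654} = - \frac{82072525}{15616938}$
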